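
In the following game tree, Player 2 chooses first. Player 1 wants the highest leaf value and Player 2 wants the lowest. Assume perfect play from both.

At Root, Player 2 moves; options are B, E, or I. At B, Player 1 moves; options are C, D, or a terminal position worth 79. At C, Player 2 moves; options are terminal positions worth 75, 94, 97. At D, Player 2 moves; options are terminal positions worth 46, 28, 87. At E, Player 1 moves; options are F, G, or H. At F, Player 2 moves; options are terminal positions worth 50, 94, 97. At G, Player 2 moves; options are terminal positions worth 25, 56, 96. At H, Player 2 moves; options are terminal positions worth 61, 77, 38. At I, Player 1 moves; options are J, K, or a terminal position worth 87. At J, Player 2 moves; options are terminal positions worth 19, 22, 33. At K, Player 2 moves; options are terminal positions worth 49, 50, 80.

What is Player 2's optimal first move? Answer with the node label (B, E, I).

E

C (Player 2): min(75, 94, 97) = 75
D (Player 2): min(46, 28, 87) = 28
B (Player 1): max(75, 28, 79) = 79
F (Player 2): min(50, 94, 97) = 50
G (Player 2): min(25, 56, 96) = 25
H (Player 2): min(61, 77, 38) = 38
E (Player 1): max(50, 25, 38) = 50
J (Player 2): min(19, 22, 33) = 19
K (Player 2): min(49, 50, 80) = 49
I (Player 1): max(19, 49, 87) = 87
Root (Player 2): min(79, 50, 87) = 50
Player 2 picks the child with the lowest value: E (value 50).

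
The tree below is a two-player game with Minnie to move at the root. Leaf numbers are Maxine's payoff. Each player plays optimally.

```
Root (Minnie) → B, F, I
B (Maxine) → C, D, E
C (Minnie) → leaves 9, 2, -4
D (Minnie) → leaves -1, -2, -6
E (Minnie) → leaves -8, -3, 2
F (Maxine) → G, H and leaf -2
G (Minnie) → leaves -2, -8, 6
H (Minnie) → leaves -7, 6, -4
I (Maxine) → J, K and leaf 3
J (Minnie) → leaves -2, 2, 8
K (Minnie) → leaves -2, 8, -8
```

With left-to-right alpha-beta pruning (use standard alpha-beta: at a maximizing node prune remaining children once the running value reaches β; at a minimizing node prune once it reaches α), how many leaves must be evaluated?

17

C [α=-∞,β=+∞]: v=-4
D [α=-4,β=+∞]: v=-6
E [α=-4,β=+∞]: v=-8 after child 1 ≤ α → α-cutoff, skip 2
B [α=-∞,β=+∞]: v=-4
G [α=-∞,β=-4]: v=-8
H [α=-8,β=-4]: v=-7
F [α=-∞,β=-4]: v=-2
J [α=-∞,β=-4]: v=-2
I [α=-∞,β=-4]: v=-2 after child 1 ≥ β → β-cutoff, skip 2
Root [α=-∞,β=+∞]: v=-4
Leaves evaluated: 17 of 23.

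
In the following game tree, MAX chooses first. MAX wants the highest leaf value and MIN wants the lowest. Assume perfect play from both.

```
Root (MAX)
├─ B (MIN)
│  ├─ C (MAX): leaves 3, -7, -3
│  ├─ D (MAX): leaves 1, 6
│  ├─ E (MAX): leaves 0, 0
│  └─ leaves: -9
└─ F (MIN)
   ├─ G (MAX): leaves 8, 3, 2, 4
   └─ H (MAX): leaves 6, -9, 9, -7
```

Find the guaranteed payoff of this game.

C (MAX): max(3, -7, -3) = 3
D (MAX): max(1, 6) = 6
E (MAX): max(0, 0) = 0
B (MIN): min(3, 6, 0, -9) = -9
G (MAX): max(8, 3, 2, 4) = 8
H (MAX): max(6, -9, 9, -7) = 9
F (MIN): min(8, 9) = 8
Root (MAX): max(-9, 8) = 8

8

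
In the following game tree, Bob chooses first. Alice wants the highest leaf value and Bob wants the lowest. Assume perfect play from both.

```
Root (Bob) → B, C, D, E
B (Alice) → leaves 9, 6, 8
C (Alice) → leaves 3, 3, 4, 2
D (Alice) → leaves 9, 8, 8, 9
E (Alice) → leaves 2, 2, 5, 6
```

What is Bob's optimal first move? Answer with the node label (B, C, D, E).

C

B (Alice): max(9, 6, 8) = 9
C (Alice): max(3, 3, 4, 2) = 4
D (Alice): max(9, 8, 8, 9) = 9
E (Alice): max(2, 2, 5, 6) = 6
Root (Bob): min(9, 4, 9, 6) = 4
Bob picks the child with the lowest value: C (value 4).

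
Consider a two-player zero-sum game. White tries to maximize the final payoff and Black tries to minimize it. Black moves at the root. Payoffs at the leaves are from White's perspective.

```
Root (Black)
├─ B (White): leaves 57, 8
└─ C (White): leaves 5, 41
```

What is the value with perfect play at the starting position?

B (White): max(57, 8) = 57
C (White): max(5, 41) = 41
Root (Black): min(57, 41) = 41

41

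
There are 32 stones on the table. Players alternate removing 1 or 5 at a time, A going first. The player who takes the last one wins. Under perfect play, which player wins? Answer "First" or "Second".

Second

W/L table (W = player to move can force a win):
i:   0  1  2  3  4  5  6  7  8  9 10 11 12 13 14 15 16 17 18 19 20 21 22 23 24 25 26 27 28 29 30 31 32
     L  W  L  W  L  W  L  W  L  W  L  W  L  W  L  W  L  W  L  W  L  W  L  W  L  W  L  W  L  W  L  W  L
Position 32 is L, so the second player wins.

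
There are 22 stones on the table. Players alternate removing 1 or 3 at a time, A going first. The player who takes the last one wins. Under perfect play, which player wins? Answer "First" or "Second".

Positions where the player to move wins (W) vs loses (L):
i:   0  1  2  3  4  5  6  7  8  9 10 11 12 13 14 15 16 17 18 19 20 21 22
     L  W  L  W  L  W  L  W  L  W  L  W  L  W  L  W  L  W  L  W  L  W  L
Position 22 is L, so the second player wins.

Second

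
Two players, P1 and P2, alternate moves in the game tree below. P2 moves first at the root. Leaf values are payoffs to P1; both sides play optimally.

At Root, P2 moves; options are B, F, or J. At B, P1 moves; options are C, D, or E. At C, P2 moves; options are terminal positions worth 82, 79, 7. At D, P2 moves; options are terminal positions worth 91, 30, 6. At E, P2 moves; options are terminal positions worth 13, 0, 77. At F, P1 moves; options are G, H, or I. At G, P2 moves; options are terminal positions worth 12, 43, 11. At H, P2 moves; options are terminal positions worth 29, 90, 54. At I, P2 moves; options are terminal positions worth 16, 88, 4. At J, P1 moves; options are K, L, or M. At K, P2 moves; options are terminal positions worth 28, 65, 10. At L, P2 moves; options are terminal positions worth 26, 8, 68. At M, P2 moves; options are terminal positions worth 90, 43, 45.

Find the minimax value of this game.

C (P2): min(82, 79, 7) = 7
D (P2): min(91, 30, 6) = 6
E (P2): min(13, 0, 77) = 0
B (P1): max(7, 6, 0) = 7
G (P2): min(12, 43, 11) = 11
H (P2): min(29, 90, 54) = 29
I (P2): min(16, 88, 4) = 4
F (P1): max(11, 29, 4) = 29
K (P2): min(28, 65, 10) = 10
L (P2): min(26, 8, 68) = 8
M (P2): min(90, 43, 45) = 43
J (P1): max(10, 8, 43) = 43
Root (P2): min(7, 29, 43) = 7

7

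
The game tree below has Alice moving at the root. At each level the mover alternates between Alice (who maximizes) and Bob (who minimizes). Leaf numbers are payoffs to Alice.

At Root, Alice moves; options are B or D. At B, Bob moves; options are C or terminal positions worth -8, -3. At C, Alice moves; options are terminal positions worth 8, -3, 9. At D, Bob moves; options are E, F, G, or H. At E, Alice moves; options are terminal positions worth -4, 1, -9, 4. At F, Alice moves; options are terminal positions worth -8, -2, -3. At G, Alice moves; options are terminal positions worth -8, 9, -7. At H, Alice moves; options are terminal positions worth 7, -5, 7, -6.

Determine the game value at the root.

C (Alice): max(8, -3, 9) = 9
B (Bob): min(9, -8, -3) = -8
E (Alice): max(-4, 1, -9, 4) = 4
F (Alice): max(-8, -2, -3) = -2
G (Alice): max(-8, 9, -7) = 9
H (Alice): max(7, -5, 7, -6) = 7
D (Bob): min(4, -2, 9, 7) = -2
Root (Alice): max(-8, -2) = -2

-2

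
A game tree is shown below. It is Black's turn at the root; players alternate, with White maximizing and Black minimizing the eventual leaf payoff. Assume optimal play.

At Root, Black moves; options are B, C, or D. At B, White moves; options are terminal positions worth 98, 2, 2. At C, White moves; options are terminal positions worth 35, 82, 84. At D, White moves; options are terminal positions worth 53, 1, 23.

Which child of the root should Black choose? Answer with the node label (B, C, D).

B (White): max(98, 2, 2) = 98
C (White): max(35, 82, 84) = 84
D (White): max(53, 1, 23) = 53
Root (Black): min(98, 84, 53) = 53
Black picks the child with the lowest value: D (value 53).

D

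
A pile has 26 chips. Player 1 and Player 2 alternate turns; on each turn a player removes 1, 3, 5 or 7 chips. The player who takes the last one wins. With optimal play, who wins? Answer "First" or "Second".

Mark each pile size as W (mover wins) or L (mover loses):
i:   0  1  2  3  4  5  6  7  8  9 10 11 12 13 14 15 16 17 18 19 20 21 22 23 24 25 26
     L  W  L  W  L  W  L  W  L  W  L  W  L  W  L  W  L  W  L  W  L  W  L  W  L  W  L
Position 26 is L, so the second player wins.

Second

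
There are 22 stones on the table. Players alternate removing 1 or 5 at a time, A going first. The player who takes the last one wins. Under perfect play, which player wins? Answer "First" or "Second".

Positions where the player to move wins (W) vs loses (L):
i:   0  1  2  3  4  5  6  7  8  9 10 11 12 13 14 15 16 17 18 19 20 21 22
     L  W  L  W  L  W  L  W  L  W  L  W  L  W  L  W  L  W  L  W  L  W  L
Position 22 is L, so the second player wins.

Second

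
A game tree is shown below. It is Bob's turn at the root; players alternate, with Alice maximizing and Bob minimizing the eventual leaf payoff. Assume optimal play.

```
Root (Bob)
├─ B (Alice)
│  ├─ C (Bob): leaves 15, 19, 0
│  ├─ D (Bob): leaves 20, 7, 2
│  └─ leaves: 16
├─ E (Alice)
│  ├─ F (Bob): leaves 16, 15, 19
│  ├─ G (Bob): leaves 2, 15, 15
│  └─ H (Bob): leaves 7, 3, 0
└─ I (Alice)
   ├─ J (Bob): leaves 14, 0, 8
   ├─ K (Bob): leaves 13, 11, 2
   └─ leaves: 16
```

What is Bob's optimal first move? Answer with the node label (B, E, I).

E

C (Bob): min(15, 19, 0) = 0
D (Bob): min(20, 7, 2) = 2
B (Alice): max(0, 2, 16) = 16
F (Bob): min(16, 15, 19) = 15
G (Bob): min(2, 15, 15) = 2
H (Bob): min(7, 3, 0) = 0
E (Alice): max(15, 2, 0) = 15
J (Bob): min(14, 0, 8) = 0
K (Bob): min(13, 11, 2) = 2
I (Alice): max(0, 2, 16) = 16
Root (Bob): min(16, 15, 16) = 15
Bob picks the child with the lowest value: E (value 15).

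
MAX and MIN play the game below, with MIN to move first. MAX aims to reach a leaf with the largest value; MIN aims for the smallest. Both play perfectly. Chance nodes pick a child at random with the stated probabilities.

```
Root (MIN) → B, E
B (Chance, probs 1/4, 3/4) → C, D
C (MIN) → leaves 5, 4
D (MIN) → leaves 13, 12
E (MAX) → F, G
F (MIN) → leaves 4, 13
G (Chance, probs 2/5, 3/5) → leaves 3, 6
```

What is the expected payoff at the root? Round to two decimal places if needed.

C (MIN): min(5, 4) = 4
D (MIN): min(13, 12) = 12
B (Chance): 1/4·4 + 3/4·12 = 10
F (MIN): min(4, 13) = 4
G (Chance): 2/5·3 + 3/5·6 = 4.8
E (MAX): max(4, 4.8) = 4.8
Root (MIN): min(10, 4.8) = 4.8

4.8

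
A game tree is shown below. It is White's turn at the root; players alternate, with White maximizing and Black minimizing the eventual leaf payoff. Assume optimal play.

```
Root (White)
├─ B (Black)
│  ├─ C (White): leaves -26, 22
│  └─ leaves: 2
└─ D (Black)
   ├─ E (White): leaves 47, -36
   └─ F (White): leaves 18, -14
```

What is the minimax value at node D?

18

E: max(47, -36) = 47
F: max(18, -14) = 18
D: min(47, 18) = 18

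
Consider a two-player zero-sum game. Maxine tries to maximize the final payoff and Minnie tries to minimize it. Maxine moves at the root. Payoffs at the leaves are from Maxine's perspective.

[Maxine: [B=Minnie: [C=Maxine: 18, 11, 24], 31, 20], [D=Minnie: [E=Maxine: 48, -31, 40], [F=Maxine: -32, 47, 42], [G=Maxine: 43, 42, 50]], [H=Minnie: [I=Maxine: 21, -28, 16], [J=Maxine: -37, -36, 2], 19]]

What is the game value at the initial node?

47

C (Maxine): max(18, 11, 24) = 24
B (Minnie): min(24, 31, 20) = 20
E (Maxine): max(48, -31, 40) = 48
F (Maxine): max(-32, 47, 42) = 47
G (Maxine): max(43, 42, 50) = 50
D (Minnie): min(48, 47, 50) = 47
I (Maxine): max(21, -28, 16) = 21
J (Maxine): max(-37, -36, 2) = 2
H (Minnie): min(21, 2, 19) = 2
Root (Maxine): max(20, 47, 2) = 47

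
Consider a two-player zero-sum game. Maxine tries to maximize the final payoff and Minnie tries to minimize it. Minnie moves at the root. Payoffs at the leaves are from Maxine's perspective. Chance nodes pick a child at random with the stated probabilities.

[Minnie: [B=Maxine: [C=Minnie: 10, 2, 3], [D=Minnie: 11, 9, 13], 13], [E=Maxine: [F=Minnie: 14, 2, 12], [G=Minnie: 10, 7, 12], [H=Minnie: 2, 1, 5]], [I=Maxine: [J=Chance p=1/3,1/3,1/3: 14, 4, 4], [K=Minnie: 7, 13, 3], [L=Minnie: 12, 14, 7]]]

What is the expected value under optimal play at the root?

C (Minnie): min(10, 2, 3) = 2
D (Minnie): min(11, 9, 13) = 9
B (Maxine): max(2, 9, 13) = 13
F (Minnie): min(14, 2, 12) = 2
G (Minnie): min(10, 7, 12) = 7
H (Minnie): min(2, 1, 5) = 1
E (Maxine): max(2, 7, 1) = 7
J (Chance): 1/3·14 + 1/3·4 + 1/3·4 = 7.33
K (Minnie): min(7, 13, 3) = 3
L (Minnie): min(12, 14, 7) = 7
I (Maxine): max(7.33, 3, 7) = 7.33
Root (Minnie): min(13, 7, 7.33) = 7

7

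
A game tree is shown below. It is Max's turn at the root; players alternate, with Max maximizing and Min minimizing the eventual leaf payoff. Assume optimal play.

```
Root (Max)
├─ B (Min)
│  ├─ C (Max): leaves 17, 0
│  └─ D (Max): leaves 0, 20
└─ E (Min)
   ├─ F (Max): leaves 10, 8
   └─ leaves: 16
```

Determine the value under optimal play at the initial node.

17

C (Max): max(17, 0) = 17
D (Max): max(0, 20) = 20
B (Min): min(17, 20) = 17
F (Max): max(10, 8) = 10
E (Min): min(10, 16) = 10
Root (Max): max(17, 10) = 17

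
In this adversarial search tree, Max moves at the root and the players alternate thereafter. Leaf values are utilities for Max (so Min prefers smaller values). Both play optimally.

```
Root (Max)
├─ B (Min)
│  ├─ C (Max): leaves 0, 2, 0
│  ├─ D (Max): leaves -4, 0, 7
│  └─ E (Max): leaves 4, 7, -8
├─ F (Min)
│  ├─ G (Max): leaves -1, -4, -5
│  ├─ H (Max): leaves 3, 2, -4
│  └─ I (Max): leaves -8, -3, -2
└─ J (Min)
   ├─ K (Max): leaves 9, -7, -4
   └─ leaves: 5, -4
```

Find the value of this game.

C (Max): max(0, 2, 0) = 2
D (Max): max(-4, 0, 7) = 7
E (Max): max(4, 7, -8) = 7
B (Min): min(2, 7, 7) = 2
G (Max): max(-1, -4, -5) = -1
H (Max): max(3, 2, -4) = 3
I (Max): max(-8, -3, -2) = -2
F (Min): min(-1, 3, -2) = -2
K (Max): max(9, -7, -4) = 9
J (Min): min(9, 5, -4) = -4
Root (Max): max(2, -2, -4) = 2

2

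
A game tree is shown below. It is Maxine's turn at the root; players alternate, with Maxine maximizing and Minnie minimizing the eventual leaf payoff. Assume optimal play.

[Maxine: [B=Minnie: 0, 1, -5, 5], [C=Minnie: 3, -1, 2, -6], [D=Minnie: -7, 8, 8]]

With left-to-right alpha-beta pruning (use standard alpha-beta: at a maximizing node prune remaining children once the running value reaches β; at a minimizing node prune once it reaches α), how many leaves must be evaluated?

B [α=-∞,β=+∞]: v=-5
C [α=-5,β=+∞]: v=-6
D [α=-5,β=+∞]: v=-7 after child 1 ≤ α → α-cutoff, skip 2
Root [α=-∞,β=+∞]: v=-5
Leaves evaluated: 9 of 11.

9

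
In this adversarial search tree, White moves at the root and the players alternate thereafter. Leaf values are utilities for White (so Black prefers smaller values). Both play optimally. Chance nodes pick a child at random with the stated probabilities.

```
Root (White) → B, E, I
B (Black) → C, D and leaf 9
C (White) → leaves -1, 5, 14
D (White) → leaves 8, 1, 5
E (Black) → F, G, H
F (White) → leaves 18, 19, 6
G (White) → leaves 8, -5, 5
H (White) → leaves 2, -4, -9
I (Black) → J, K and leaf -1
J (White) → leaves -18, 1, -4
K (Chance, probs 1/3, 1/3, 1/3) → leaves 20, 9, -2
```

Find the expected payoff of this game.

C (White): max(-1, 5, 14) = 14
D (White): max(8, 1, 5) = 8
B (Black): min(14, 8, 9) = 8
F (White): max(18, 19, 6) = 19
G (White): max(8, -5, 5) = 8
H (White): max(2, -4, -9) = 2
E (Black): min(19, 8, 2) = 2
J (White): max(-18, 1, -4) = 1
K (Chance): 1/3·20 + 1/3·9 + 1/3·-2 = 9
I (Black): min(1, 9, -1) = -1
Root (White): max(8, 2, -1) = 8

8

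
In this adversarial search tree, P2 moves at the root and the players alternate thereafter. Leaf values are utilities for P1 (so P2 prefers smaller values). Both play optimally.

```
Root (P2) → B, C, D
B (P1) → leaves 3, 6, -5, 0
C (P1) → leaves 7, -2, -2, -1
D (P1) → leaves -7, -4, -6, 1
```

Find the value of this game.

1

B (P1): max(3, 6, -5, 0) = 6
C (P1): max(7, -2, -2, -1) = 7
D (P1): max(-7, -4, -6, 1) = 1
Root (P2): min(6, 7, 1) = 1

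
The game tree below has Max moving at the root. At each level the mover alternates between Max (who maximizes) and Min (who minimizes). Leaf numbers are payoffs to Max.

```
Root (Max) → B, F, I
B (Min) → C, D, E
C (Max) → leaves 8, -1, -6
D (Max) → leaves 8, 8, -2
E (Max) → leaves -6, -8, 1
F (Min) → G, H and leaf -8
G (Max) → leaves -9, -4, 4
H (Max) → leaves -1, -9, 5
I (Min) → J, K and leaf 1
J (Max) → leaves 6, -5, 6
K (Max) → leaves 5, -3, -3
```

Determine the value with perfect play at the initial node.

C (Max): max(8, -1, -6) = 8
D (Max): max(8, 8, -2) = 8
E (Max): max(-6, -8, 1) = 1
B (Min): min(8, 8, 1) = 1
G (Max): max(-9, -4, 4) = 4
H (Max): max(-1, -9, 5) = 5
F (Min): min(4, 5, -8) = -8
J (Max): max(6, -5, 6) = 6
K (Max): max(5, -3, -3) = 5
I (Min): min(6, 5, 1) = 1
Root (Max): max(1, -8, 1) = 1

1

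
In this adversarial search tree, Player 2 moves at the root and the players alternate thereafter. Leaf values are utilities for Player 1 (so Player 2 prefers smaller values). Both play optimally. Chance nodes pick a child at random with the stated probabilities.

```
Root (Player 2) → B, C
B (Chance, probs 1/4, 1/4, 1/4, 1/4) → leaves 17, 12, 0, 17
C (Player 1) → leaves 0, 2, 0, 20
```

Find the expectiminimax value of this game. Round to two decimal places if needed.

11.5

B (Chance): 1/4·17 + 1/4·12 + 1/4·0 + 1/4·17 = 11.5
C (Player 1): max(0, 2, 0, 20) = 20
Root (Player 2): min(11.5, 20) = 11.5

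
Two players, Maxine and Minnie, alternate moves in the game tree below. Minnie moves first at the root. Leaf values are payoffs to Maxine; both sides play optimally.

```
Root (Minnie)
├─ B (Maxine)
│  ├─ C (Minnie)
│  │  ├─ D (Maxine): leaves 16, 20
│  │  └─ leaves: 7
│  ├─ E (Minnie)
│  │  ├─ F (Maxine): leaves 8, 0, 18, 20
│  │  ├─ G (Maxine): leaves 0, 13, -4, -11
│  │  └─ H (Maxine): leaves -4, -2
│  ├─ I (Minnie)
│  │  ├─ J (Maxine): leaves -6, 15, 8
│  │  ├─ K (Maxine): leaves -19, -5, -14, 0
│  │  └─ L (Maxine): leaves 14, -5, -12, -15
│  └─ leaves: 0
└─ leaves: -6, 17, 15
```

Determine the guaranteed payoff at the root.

-6

D (Maxine): max(16, 20) = 20
C (Minnie): min(20, 7) = 7
F (Maxine): max(8, 0, 18, 20) = 20
G (Maxine): max(0, 13, -4, -11) = 13
H (Maxine): max(-4, -2) = -2
E (Minnie): min(20, 13, -2) = -2
J (Maxine): max(-6, 15, 8) = 15
K (Maxine): max(-19, -5, -14, 0) = 0
L (Maxine): max(14, -5, -12, -15) = 14
I (Minnie): min(15, 0, 14) = 0
B (Maxine): max(7, -2, 0, 0) = 7
Root (Minnie): min(7, -6, 17, 15) = -6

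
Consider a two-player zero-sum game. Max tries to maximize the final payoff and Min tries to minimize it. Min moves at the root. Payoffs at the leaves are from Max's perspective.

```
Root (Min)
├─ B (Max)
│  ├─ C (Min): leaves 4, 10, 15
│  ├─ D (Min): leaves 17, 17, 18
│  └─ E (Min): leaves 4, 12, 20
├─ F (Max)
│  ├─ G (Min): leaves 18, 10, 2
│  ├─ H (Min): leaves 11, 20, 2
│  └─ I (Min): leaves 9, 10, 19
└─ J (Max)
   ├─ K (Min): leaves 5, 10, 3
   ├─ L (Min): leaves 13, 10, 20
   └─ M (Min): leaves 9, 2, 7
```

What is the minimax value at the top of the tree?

9

C (Min): min(4, 10, 15) = 4
D (Min): min(17, 17, 18) = 17
E (Min): min(4, 12, 20) = 4
B (Max): max(4, 17, 4) = 17
G (Min): min(18, 10, 2) = 2
H (Min): min(11, 20, 2) = 2
I (Min): min(9, 10, 19) = 9
F (Max): max(2, 2, 9) = 9
K (Min): min(5, 10, 3) = 3
L (Min): min(13, 10, 20) = 10
M (Min): min(9, 2, 7) = 2
J (Max): max(3, 10, 2) = 10
Root (Min): min(17, 9, 10) = 9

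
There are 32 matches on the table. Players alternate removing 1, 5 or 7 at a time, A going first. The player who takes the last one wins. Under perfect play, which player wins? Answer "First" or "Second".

Mark each pile size as W (mover wins) or L (mover loses):
i:   0  1  2  3  4  5  6  7  8  9 10 11 12 13 14 15 16 17 18 19 20 21 22 23 24 25 26 27 28 29 30 31 32
     L  W  L  W  L  W  L  W  L  W  L  W  L  W  L  W  L  W  L  W  L  W  L  W  L  W  L  W  L  W  L  W  L
Position 32 is L, so the second player wins.

Second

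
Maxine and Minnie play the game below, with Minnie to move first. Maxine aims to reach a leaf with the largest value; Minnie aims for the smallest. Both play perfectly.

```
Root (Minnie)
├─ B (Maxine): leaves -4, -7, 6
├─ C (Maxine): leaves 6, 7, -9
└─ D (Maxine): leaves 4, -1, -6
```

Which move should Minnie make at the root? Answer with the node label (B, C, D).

D

B (Maxine): max(-4, -7, 6) = 6
C (Maxine): max(6, 7, -9) = 7
D (Maxine): max(4, -1, -6) = 4
Root (Minnie): min(6, 7, 4) = 4
Minnie picks the child with the lowest value: D (value 4).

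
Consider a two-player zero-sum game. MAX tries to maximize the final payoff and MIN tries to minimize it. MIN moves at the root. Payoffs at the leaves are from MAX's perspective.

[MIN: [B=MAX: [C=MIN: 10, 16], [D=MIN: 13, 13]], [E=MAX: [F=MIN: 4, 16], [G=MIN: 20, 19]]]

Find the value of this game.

C (MIN): min(10, 16) = 10
D (MIN): min(13, 13) = 13
B (MAX): max(10, 13) = 13
F (MIN): min(4, 16) = 4
G (MIN): min(20, 19) = 19
E (MAX): max(4, 19) = 19
Root (MIN): min(13, 19) = 13

13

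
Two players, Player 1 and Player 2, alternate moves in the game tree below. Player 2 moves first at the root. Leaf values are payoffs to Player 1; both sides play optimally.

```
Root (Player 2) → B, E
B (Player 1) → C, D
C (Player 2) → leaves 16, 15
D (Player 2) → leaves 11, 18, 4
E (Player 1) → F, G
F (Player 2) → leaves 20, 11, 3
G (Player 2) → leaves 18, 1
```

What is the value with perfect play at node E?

3

F: min(20, 11, 3) = 3
G: min(18, 1) = 1
E: max(3, 1) = 3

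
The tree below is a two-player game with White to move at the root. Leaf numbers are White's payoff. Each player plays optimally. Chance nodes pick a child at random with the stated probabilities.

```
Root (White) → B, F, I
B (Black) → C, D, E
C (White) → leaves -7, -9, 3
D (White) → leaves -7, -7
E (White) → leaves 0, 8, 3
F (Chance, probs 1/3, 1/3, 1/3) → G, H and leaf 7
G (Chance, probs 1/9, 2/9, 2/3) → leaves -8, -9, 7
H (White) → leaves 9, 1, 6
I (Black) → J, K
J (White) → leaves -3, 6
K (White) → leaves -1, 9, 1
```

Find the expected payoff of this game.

C (White): max(-7, -9, 3) = 3
D (White): max(-7, -7) = -7
E (White): max(0, 8, 3) = 8
B (Black): min(3, -7, 8) = -7
G (Chance): 1/9·-8 + 2/9·-9 + 2/3·7 = 1.78
H (White): max(9, 1, 6) = 9
F (Chance): 1/3·1.78 + 1/3·9 + 1/3·7 = 5.93
J (White): max(-3, 6) = 6
K (White): max(-1, 9, 1) = 9
I (Black): min(6, 9) = 6
Root (White): max(-7, 5.93, 6) = 6

6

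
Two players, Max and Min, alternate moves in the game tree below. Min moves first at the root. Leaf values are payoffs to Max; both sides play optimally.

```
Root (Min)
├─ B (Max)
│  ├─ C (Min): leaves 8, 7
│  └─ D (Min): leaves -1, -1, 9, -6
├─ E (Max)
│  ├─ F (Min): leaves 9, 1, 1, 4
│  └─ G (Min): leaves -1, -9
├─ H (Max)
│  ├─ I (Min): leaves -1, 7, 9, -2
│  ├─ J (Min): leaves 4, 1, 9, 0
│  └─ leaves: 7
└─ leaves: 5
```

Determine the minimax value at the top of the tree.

1

C (Min): min(8, 7) = 7
D (Min): min(-1, -1, 9, -6) = -6
B (Max): max(7, -6) = 7
F (Min): min(9, 1, 1, 4) = 1
G (Min): min(-1, -9) = -9
E (Max): max(1, -9) = 1
I (Min): min(-1, 7, 9, -2) = -2
J (Min): min(4, 1, 9, 0) = 0
H (Max): max(-2, 0, 7) = 7
Root (Min): min(7, 1, 7, 5) = 1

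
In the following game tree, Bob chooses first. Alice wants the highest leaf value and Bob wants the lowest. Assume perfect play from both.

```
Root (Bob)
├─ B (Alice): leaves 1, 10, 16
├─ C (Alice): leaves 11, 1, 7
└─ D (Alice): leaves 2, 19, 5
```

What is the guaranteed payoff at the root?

11

B (Alice): max(1, 10, 16) = 16
C (Alice): max(11, 1, 7) = 11
D (Alice): max(2, 19, 5) = 19
Root (Bob): min(16, 11, 19) = 11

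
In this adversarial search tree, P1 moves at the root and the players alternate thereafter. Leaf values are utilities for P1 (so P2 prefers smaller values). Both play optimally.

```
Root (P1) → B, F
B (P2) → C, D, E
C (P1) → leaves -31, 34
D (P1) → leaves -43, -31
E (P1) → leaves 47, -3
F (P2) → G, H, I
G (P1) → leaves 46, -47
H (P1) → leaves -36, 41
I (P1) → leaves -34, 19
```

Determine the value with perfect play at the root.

C (P1): max(-31, 34) = 34
D (P1): max(-43, -31) = -31
E (P1): max(47, -3) = 47
B (P2): min(34, -31, 47) = -31
G (P1): max(46, -47) = 46
H (P1): max(-36, 41) = 41
I (P1): max(-34, 19) = 19
F (P2): min(46, 41, 19) = 19
Root (P1): max(-31, 19) = 19

19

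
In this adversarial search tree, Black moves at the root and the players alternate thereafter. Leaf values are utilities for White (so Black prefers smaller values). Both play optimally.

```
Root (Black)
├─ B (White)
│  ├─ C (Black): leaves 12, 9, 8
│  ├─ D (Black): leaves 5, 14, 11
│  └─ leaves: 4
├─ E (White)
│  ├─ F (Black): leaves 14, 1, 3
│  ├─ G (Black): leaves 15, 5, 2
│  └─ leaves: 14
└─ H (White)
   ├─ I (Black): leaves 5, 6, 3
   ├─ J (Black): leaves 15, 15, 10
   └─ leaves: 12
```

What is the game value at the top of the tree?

C (Black): min(12, 9, 8) = 8
D (Black): min(5, 14, 11) = 5
B (White): max(8, 5, 4) = 8
F (Black): min(14, 1, 3) = 1
G (Black): min(15, 5, 2) = 2
E (White): max(1, 2, 14) = 14
I (Black): min(5, 6, 3) = 3
J (Black): min(15, 15, 10) = 10
H (White): max(3, 10, 12) = 12
Root (Black): min(8, 14, 12) = 8

8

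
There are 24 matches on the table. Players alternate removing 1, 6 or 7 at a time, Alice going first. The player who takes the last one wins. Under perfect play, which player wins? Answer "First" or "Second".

Second

Compute winning (W) and losing (L) positions by backward induction:
i:   0  1  2  3  4  5  6  7  8  9 10 11 12 13 14 15 16 17 18 19 20 21 22 23 24
     L  W  L  W  L  W  W  W  W  W  W  W  L  W  L  W  L  W  W  W  W  W  W  W  L
Position 24 is L, so the second player wins.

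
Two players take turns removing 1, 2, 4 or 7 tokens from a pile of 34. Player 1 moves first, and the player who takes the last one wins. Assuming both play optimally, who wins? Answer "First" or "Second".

Compute winning (W) and losing (L) positions by backward induction:
i:   0  1  2  3  4  5  6  7  8  9 10 11 12 13 14 15 16 17 18 19 20 21 22 23 24 25 26 27 28 29 30 31 32 33 34
     L  W  W  L  W  W  L  W  W  L  W  W  L  W  W  L  W  W  L  W  W  L  W  W  L  W  W  L  W  W  L  W  W  L  W
Position 34 is W, so the first player wins.

First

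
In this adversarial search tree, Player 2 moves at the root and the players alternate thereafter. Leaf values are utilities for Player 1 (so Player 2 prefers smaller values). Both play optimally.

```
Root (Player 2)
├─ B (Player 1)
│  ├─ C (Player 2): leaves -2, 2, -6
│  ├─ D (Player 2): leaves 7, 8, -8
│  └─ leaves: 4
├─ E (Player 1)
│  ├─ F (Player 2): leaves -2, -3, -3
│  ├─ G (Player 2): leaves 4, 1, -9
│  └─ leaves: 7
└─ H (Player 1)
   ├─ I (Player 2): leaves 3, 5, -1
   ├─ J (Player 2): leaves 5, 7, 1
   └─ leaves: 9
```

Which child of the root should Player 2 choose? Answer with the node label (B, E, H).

C (Player 2): min(-2, 2, -6) = -6
D (Player 2): min(7, 8, -8) = -8
B (Player 1): max(-6, -8, 4) = 4
F (Player 2): min(-2, -3, -3) = -3
G (Player 2): min(4, 1, -9) = -9
E (Player 1): max(-3, -9, 7) = 7
I (Player 2): min(3, 5, -1) = -1
J (Player 2): min(5, 7, 1) = 1
H (Player 1): max(-1, 1, 9) = 9
Root (Player 2): min(4, 7, 9) = 4
Player 2 picks the child with the lowest value: B (value 4).

B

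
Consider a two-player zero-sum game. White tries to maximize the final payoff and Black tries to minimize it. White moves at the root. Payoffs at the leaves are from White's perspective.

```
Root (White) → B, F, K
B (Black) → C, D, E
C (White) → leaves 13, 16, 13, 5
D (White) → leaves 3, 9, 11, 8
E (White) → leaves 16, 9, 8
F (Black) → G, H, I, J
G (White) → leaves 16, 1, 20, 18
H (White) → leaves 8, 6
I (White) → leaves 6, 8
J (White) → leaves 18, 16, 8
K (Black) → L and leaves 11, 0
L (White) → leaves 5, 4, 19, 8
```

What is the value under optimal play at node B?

11

C: max(13, 16, 13, 5) = 16
D: max(3, 9, 11, 8) = 11
E: max(16, 9, 8) = 16
B: min(16, 11, 16) = 11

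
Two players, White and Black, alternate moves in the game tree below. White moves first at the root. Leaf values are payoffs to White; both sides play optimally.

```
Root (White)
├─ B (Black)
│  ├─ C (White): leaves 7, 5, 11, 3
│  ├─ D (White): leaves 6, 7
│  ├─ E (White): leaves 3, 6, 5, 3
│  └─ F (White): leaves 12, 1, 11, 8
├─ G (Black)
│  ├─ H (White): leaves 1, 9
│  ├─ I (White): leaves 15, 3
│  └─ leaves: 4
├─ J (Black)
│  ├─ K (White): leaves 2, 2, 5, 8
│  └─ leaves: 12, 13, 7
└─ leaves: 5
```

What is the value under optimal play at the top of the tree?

7

C (White): max(7, 5, 11, 3) = 11
D (White): max(6, 7) = 7
E (White): max(3, 6, 5, 3) = 6
F (White): max(12, 1, 11, 8) = 12
B (Black): min(11, 7, 6, 12) = 6
H (White): max(1, 9) = 9
I (White): max(15, 3) = 15
G (Black): min(9, 15, 4) = 4
K (White): max(2, 2, 5, 8) = 8
J (Black): min(8, 12, 13, 7) = 7
Root (White): max(6, 4, 7, 5) = 7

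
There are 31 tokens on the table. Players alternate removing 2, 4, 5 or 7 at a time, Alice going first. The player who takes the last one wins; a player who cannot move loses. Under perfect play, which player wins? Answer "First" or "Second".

First

i:   0  1  2  3  4  5  6  7  8  9 10 11 12 13 14 15 16 17 18 19 20 21 22 23 24 25 26 27 28 29 30 31
     L  L  W  W  W  W  W  W  W  L  L  W  W  W  W  W  W  W  L  L  W  W  W  W  W  W  W  L  L  W  W  W
Position 31 is W, so the first player wins.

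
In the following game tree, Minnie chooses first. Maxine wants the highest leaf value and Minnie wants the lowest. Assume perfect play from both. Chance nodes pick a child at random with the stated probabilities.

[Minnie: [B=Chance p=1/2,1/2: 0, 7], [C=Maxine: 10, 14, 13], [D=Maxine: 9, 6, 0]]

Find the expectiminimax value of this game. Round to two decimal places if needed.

3.5

B (Chance): 1/2·0 + 1/2·7 = 3.5
C (Maxine): max(10, 14, 13) = 14
D (Maxine): max(9, 6, 0) = 9
Root (Minnie): min(3.5, 14, 9) = 3.5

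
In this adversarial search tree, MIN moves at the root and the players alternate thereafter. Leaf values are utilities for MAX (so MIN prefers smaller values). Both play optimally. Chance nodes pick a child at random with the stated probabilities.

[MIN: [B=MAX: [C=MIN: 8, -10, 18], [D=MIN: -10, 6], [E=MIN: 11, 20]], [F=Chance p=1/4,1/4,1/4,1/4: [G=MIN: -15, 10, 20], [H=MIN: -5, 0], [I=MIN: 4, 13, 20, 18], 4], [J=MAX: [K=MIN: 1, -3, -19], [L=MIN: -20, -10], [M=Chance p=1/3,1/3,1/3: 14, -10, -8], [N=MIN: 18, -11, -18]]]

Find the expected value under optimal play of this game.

-3

C (MIN): min(8, -10, 18) = -10
D (MIN): min(-10, 6) = -10
E (MIN): min(11, 20) = 11
B (MAX): max(-10, -10, 11) = 11
G (MIN): min(-15, 10, 20) = -15
H (MIN): min(-5, 0) = -5
I (MIN): min(4, 13, 20, 18) = 4
F (Chance): 1/4·-15 + 1/4·-5 + 1/4·4 + 1/4·4 = -3
K (MIN): min(1, -3, -19) = -19
L (MIN): min(-20, -10) = -20
M (Chance): 1/3·14 + 1/3·-10 + 1/3·-8 = -1.33
N (MIN): min(18, -11, -18) = -18
J (MAX): max(-19, -20, -1.33, -18) = -1.33
Root (MIN): min(11, -3, -1.33) = -3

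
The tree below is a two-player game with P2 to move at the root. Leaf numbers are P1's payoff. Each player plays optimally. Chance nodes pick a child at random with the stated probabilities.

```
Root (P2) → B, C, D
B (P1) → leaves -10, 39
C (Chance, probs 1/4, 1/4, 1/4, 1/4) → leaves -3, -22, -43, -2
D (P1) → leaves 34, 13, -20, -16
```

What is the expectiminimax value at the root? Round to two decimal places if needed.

B (P1): max(-10, 39) = 39
C (Chance): 1/4·-3 + 1/4·-22 + 1/4·-43 + 1/4·-2 = -17.5
D (P1): max(34, 13, -20, -16) = 34
Root (P2): min(39, -17.5, 34) = -17.5

-17.5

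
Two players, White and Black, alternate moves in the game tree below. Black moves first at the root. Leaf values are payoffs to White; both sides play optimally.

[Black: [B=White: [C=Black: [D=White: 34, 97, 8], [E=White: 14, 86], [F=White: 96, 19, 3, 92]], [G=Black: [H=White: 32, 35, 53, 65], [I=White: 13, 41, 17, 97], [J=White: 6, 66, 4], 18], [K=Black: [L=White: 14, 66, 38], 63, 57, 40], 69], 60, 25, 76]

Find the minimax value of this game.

25

D (White): max(34, 97, 8) = 97
E (White): max(14, 86) = 86
F (White): max(96, 19, 3, 92) = 96
C (Black): min(97, 86, 96) = 86
H (White): max(32, 35, 53, 65) = 65
I (White): max(13, 41, 17, 97) = 97
J (White): max(6, 66, 4) = 66
G (Black): min(65, 97, 66, 18) = 18
L (White): max(14, 66, 38) = 66
K (Black): min(66, 63, 57, 40) = 40
B (White): max(86, 18, 40, 69) = 86
Root (Black): min(86, 60, 25, 76) = 25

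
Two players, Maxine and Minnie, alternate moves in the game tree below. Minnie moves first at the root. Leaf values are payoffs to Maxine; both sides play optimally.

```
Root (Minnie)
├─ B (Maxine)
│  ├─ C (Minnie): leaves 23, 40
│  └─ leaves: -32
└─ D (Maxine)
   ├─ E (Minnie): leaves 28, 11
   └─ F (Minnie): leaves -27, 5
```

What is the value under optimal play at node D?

11

E: min(28, 11) = 11
F: min(-27, 5) = -27
D: max(11, -27) = 11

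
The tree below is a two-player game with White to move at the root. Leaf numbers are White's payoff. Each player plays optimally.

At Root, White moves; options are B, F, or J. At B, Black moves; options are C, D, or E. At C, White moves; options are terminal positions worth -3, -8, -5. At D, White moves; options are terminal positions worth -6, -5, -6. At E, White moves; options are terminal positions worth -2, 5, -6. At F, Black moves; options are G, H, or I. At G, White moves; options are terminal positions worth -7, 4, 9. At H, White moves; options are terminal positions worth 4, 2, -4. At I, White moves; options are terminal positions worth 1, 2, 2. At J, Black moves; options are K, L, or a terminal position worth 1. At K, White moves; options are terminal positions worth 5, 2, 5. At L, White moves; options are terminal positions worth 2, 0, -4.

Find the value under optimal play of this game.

2

C (White): max(-3, -8, -5) = -3
D (White): max(-6, -5, -6) = -5
E (White): max(-2, 5, -6) = 5
B (Black): min(-3, -5, 5) = -5
G (White): max(-7, 4, 9) = 9
H (White): max(4, 2, -4) = 4
I (White): max(1, 2, 2) = 2
F (Black): min(9, 4, 2) = 2
K (White): max(5, 2, 5) = 5
L (White): max(2, 0, -4) = 2
J (Black): min(5, 2, 1) = 1
Root (White): max(-5, 2, 1) = 2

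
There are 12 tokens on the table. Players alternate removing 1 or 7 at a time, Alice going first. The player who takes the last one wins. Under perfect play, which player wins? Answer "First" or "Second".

Positions where the player to move wins (W) vs loses (L):
i:   0  1  2  3  4  5  6  7  8  9 10 11 12
     L  W  L  W  L  W  L  W  L  W  L  W  L
Position 12 is L, so the second player wins.

Second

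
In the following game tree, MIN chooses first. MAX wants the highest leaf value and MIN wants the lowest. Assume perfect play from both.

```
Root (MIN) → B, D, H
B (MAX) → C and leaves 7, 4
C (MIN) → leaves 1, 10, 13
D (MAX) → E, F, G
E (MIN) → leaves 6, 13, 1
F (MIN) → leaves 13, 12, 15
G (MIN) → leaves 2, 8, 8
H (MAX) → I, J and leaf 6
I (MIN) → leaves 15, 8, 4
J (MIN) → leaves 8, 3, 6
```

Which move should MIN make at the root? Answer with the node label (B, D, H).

C (MIN): min(1, 10, 13) = 1
B (MAX): max(1, 7, 4) = 7
E (MIN): min(6, 13, 1) = 1
F (MIN): min(13, 12, 15) = 12
G (MIN): min(2, 8, 8) = 2
D (MAX): max(1, 12, 2) = 12
I (MIN): min(15, 8, 4) = 4
J (MIN): min(8, 3, 6) = 3
H (MAX): max(4, 3, 6) = 6
Root (MIN): min(7, 12, 6) = 6
MIN picks the child with the lowest value: H (value 6).

H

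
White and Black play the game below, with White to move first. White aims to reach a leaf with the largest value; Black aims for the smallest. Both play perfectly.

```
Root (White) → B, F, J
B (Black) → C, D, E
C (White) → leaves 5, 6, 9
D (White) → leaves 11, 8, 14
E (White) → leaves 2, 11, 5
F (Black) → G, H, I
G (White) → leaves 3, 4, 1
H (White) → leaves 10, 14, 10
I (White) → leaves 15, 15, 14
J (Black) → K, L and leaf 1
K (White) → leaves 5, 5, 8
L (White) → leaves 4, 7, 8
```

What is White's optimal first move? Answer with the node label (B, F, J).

C (White): max(5, 6, 9) = 9
D (White): max(11, 8, 14) = 14
E (White): max(2, 11, 5) = 11
B (Black): min(9, 14, 11) = 9
G (White): max(3, 4, 1) = 4
H (White): max(10, 14, 10) = 14
I (White): max(15, 15, 14) = 15
F (Black): min(4, 14, 15) = 4
K (White): max(5, 5, 8) = 8
L (White): max(4, 7, 8) = 8
J (Black): min(8, 8, 1) = 1
Root (White): max(9, 4, 1) = 9
White picks the child with the highest value: B (value 9).

B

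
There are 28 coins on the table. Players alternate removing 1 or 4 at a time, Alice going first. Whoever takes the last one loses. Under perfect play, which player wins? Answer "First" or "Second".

Mark each pile size as W (mover wins) or L (mover loses):
i:   0  1  2  3  4  5  6  7  8  9 10 11 12 13 14 15 16 17 18 19 20 21 22 23 24 25 26 27 28
     W  L  W  L  W  W  L  W  L  W  W  L  W  L  W  W  L  W  L  W  W  L  W  L  W  W  L  W  L
Position 28 is L, so the second player wins.

Second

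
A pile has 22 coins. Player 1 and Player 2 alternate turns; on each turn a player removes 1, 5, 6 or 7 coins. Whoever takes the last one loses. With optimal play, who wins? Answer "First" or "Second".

First

W/L table (W = player to move can force a win):
i:   0  1  2  3  4  5  6  7  8  9 10 11 12 13 14 15 16 17 18 19 20 21 22
     W  L  W  L  W  L  W  W  W  W  W  W  W  L  W  L  W  L  W  W  W  W  W
Position 22 is W, so the first player wins.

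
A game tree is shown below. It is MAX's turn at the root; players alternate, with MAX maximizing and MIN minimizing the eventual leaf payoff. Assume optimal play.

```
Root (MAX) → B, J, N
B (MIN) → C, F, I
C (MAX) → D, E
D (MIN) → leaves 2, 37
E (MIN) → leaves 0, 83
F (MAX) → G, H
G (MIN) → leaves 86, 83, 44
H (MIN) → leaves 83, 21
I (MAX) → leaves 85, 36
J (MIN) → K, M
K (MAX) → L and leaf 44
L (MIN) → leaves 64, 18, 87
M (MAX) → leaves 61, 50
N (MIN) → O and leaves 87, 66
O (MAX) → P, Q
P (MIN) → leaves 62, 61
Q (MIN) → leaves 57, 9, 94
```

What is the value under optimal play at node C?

2

D: min(2, 37) = 2
E: min(0, 83) = 0
C: max(2, 0) = 2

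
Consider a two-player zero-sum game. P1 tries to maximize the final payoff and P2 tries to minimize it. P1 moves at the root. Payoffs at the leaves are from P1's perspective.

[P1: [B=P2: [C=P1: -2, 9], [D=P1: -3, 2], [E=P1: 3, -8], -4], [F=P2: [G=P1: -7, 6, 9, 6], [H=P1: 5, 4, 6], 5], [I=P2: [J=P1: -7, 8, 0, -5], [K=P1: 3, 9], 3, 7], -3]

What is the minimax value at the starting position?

5

C (P1): max(-2, 9) = 9
D (P1): max(-3, 2) = 2
E (P1): max(3, -8) = 3
B (P2): min(9, 2, 3, -4) = -4
G (P1): max(-7, 6, 9, 6) = 9
H (P1): max(5, 4, 6) = 6
F (P2): min(9, 6, 5) = 5
J (P1): max(-7, 8, 0, -5) = 8
K (P1): max(3, 9) = 9
I (P2): min(8, 9, 3, 7) = 3
Root (P1): max(-4, 5, 3, -3) = 5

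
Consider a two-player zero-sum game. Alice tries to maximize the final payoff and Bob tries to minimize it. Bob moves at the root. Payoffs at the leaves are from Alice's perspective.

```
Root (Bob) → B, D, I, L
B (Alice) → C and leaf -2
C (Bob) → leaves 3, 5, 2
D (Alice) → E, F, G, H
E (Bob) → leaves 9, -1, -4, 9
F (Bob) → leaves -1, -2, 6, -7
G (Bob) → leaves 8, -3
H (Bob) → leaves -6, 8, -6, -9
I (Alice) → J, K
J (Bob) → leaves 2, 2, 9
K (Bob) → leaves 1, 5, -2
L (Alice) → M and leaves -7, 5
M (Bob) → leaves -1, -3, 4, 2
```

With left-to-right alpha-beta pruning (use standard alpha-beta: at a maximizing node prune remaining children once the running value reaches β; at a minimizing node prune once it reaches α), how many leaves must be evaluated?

C [α=-∞,β=+∞]: v=2
B [α=-∞,β=+∞]: v=2
E [α=-∞,β=2]: v=-4
F [α=-4,β=2]: v=-7
G [α=-4,β=2]: v=-3
H [α=-3,β=2]: v=-6 after child 1 ≤ α → α-cutoff, skip 3
D [α=-∞,β=2]: v=-3
J [α=-∞,β=-3]: v=2
I [α=-∞,β=-3]: v=2 after child 1 ≥ β → β-cutoff, skip 1
M [α=-∞,β=-3]: v=-3
L [α=-∞,β=-3]: v=-3 after child 1 ≥ β → β-cutoff, skip 2
Root [α=-∞,β=+∞]: v=-3
Leaves evaluated: 22 of 30.

22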